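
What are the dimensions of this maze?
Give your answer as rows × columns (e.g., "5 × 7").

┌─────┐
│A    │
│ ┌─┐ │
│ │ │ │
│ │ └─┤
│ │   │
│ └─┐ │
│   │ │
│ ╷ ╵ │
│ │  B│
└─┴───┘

Counting the maze dimensions:
Rows (vertical): 5
Columns (horizontal): 3
Dimensions: 5 × 3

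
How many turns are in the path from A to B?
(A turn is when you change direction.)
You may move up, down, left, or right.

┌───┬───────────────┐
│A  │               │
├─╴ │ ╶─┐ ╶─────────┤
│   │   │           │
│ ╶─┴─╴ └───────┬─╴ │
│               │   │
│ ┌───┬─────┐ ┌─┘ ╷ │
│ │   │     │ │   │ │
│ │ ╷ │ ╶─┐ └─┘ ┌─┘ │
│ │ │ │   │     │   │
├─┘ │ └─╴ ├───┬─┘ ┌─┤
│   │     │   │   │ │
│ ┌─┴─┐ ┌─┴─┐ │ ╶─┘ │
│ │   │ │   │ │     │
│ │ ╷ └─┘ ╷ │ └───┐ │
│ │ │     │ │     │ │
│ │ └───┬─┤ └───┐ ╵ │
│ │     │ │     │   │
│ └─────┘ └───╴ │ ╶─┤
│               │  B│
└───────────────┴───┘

Directions: right, down, left, down, right, right, right, up, left, up, right, right, down, right, right, right, right, right, down, down, down, left, down, left, down, right, right, down, down, left, down, right
Number of turns: 20

Solution:

┌───┬───────────────┐
│A ↓│↱ → ↓          │
├─╴ │ ╶─┐ ╶─────────┤
│↓ ↲│↑ ↰│↳ → → → → ↓│
│ ╶─┴─╴ └───────┬─╴ │
│↳ → → ↑        │  ↓│
│ ┌───┬─────┐ ┌─┘ ╷ │
│ │   │     │ │   │↓│
│ │ ╷ │ ╶─┐ └─┘ ┌─┘ │
│ │ │ │   │     │↓ ↲│
├─┘ │ └─╴ ├───┬─┘ ┌─┤
│   │     │   │↓ ↲│ │
│ ┌─┴─┐ ┌─┴─┐ │ ╶─┘ │
│ │   │ │   │ │↳ → ↓│
│ │ ╷ └─┘ ╷ │ └───┐ │
│ │ │     │ │     │↓│
│ │ └───┬─┤ └───┐ ╵ │
│ │     │ │     │↓ ↲│
│ └─────┘ └───╴ │ ╶─┤
│               │↳ B│
└───────────────┴───┘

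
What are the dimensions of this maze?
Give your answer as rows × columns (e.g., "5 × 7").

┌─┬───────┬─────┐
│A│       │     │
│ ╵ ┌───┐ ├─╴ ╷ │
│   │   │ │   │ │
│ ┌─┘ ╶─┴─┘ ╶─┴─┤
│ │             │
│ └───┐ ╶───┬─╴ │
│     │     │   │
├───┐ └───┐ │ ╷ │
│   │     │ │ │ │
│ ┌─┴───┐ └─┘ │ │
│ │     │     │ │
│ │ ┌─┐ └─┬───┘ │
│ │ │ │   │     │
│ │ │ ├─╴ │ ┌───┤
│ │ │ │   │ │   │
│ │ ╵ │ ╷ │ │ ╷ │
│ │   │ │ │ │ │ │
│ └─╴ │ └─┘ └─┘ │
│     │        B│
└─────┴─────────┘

Counting the maze dimensions:
Rows (vertical): 10
Columns (horizontal): 8
Dimensions: 10 × 8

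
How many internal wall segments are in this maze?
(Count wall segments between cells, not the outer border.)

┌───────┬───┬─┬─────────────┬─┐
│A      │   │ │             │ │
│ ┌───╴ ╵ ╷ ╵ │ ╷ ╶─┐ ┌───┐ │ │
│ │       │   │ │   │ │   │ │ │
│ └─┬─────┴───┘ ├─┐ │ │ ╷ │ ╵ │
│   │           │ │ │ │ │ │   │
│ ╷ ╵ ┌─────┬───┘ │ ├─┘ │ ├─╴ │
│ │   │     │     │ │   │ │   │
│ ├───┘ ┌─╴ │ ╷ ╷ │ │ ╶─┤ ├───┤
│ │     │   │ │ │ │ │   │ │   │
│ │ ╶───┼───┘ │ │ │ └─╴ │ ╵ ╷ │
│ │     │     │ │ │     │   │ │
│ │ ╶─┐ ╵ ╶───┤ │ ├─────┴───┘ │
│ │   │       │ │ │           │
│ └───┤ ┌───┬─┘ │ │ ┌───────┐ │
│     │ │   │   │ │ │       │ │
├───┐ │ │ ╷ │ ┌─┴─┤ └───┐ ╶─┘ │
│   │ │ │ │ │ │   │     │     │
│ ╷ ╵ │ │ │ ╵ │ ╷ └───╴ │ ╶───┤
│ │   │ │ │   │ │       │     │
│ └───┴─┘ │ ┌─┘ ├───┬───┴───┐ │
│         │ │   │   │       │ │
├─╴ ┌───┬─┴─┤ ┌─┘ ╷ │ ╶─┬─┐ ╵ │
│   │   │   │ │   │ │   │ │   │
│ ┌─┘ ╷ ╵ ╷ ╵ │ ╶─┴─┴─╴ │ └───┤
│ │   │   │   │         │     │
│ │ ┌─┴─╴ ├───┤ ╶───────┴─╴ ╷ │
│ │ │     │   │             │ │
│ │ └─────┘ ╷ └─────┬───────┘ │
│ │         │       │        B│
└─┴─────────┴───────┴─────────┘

Counting internal wall segments:
Total internal walls: 196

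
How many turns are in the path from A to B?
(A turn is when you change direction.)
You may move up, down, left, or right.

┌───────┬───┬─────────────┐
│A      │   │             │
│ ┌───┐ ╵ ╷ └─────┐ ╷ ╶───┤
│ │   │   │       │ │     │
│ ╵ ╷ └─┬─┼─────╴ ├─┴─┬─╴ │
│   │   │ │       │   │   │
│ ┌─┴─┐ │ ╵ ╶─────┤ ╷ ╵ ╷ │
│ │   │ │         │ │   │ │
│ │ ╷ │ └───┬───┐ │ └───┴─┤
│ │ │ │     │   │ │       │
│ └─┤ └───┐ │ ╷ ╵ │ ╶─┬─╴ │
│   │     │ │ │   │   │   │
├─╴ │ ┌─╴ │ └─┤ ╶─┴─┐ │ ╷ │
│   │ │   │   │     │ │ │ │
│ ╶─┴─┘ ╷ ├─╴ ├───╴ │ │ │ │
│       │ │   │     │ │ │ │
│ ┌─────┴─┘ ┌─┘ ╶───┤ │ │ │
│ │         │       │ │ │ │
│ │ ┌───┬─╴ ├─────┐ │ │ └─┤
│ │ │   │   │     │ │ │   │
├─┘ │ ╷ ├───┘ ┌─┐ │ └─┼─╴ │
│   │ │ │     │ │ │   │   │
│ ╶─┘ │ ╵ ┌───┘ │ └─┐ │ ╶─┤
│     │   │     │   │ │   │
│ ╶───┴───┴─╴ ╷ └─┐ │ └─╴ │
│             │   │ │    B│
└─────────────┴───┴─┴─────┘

Directions: right, right, right, down, right, up, right, down, right, right, right, down, left, left, left, down, right, right, right, down, down, left, down, right, right, down, left, left, down, right, right, down, down, right, down, down, right, right
Number of turns: 22

Solution:

┌───────┬───┬─────────────┐
│A → → ↓│↱ ↓│             │
│ ┌───┐ ╵ ╷ └─────┐ ╷ ╶───┤
│ │   │↳ ↑│↳ → → ↓│ │     │
│ ╵ ╷ └─┬─┼─────╴ ├─┴─┬─╴ │
│   │   │ │↓ ← ← ↲│   │   │
│ ┌─┴─┐ │ ╵ ╶─────┤ ╷ ╵ ╷ │
│ │   │ │  ↳ → → ↓│ │   │ │
│ │ ╷ │ └───┬───┐ │ └───┴─┤
│ │ │ │     │   │↓│       │
│ └─┤ └───┐ │ ╷ ╵ │ ╶─┬─╴ │
│   │     │ │ │↓ ↲│   │   │
├─╴ │ ┌─╴ │ └─┤ ╶─┴─┐ │ ╷ │
│   │ │   │   │↳ → ↓│ │ │ │
│ ╶─┴─┘ ╷ ├─╴ ├───╴ │ │ │ │
│       │ │   │↓ ← ↲│ │ │ │
│ ┌─────┴─┘ ┌─┘ ╶───┤ │ │ │
│ │         │  ↳ → ↓│ │ │ │
│ │ ┌───┬─╴ ├─────┐ │ │ └─┤
│ │ │   │   │     │↓│ │   │
├─┘ │ ╷ ├───┘ ┌─┐ │ └─┼─╴ │
│   │ │ │     │ │ │↳ ↓│   │
│ ╶─┘ │ ╵ ┌───┘ │ └─┐ │ ╶─┤
│     │   │     │   │↓│   │
│ ╶───┴───┴─╴ ╷ └─┐ │ └─╴ │
│             │   │ │↳ → B│
└─────────────┴───┴─┴─────┘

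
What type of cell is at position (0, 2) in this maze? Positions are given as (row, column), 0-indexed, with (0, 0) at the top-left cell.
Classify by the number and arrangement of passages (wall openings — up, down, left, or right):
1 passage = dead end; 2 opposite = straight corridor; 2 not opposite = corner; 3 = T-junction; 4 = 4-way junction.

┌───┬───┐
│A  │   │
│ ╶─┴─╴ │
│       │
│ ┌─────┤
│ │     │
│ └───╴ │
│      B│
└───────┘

Checking cell at (0, 2):
Number of passages: 1
Cell type: dead end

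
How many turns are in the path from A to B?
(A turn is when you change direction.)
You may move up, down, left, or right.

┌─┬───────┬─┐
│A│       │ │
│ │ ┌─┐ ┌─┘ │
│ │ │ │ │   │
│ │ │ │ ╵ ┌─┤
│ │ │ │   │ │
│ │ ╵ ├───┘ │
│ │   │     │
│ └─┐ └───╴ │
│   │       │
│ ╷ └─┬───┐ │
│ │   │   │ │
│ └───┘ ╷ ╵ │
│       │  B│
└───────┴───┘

Directions: down, down, down, down, down, down, right, right, right, up, right, down, right
Number of turns: 5

Solution:

┌─┬───────┬─┐
│A│       │ │
│ │ ┌─┐ ┌─┘ │
│↓│ │ │ │   │
│ │ │ │ ╵ ┌─┤
│↓│ │ │   │ │
│ │ ╵ ├───┘ │
│↓│   │     │
│ └─┐ └───╴ │
│↓  │       │
│ ╷ └─┬───┐ │
│↓│   │↱ ↓│ │
│ └───┘ ╷ ╵ │
│↳ → → ↑│↳ B│
└───────┴───┘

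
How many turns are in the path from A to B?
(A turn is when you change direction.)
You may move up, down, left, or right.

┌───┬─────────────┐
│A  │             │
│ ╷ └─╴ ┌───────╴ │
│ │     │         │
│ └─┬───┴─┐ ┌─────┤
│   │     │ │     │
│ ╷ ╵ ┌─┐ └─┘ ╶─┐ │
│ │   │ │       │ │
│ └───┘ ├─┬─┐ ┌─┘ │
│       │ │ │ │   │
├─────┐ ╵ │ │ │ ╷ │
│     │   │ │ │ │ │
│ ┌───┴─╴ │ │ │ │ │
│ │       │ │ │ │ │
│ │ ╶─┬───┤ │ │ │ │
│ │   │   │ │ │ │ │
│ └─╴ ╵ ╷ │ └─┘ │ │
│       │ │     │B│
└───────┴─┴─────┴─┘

Directions: down, down, right, down, right, up, right, right, down, right, right, up, right, right, down, down, down, down, down, down
Number of turns: 10

Solution:

┌───┬─────────────┐
│A  │             │
│ ╷ └─╴ ┌───────╴ │
│↓│     │         │
│ └─┬───┴─┐ ┌─────┤
│↳ ↓│↱ → ↓│ │↱ → ↓│
│ ╷ ╵ ┌─┐ └─┘ ╶─┐ │
│ │↳ ↑│ │↳ → ↑  │↓│
│ └───┘ ├─┬─┐ ┌─┘ │
│       │ │ │ │  ↓│
├─────┐ ╵ │ │ │ ╷ │
│     │   │ │ │ │↓│
│ ┌───┴─╴ │ │ │ │ │
│ │       │ │ │ │↓│
│ │ ╶─┬───┤ │ │ │ │
│ │   │   │ │ │ │↓│
│ └─╴ ╵ ╷ │ └─┘ │ │
│       │ │     │B│
└───────┴─┴─────┴─┘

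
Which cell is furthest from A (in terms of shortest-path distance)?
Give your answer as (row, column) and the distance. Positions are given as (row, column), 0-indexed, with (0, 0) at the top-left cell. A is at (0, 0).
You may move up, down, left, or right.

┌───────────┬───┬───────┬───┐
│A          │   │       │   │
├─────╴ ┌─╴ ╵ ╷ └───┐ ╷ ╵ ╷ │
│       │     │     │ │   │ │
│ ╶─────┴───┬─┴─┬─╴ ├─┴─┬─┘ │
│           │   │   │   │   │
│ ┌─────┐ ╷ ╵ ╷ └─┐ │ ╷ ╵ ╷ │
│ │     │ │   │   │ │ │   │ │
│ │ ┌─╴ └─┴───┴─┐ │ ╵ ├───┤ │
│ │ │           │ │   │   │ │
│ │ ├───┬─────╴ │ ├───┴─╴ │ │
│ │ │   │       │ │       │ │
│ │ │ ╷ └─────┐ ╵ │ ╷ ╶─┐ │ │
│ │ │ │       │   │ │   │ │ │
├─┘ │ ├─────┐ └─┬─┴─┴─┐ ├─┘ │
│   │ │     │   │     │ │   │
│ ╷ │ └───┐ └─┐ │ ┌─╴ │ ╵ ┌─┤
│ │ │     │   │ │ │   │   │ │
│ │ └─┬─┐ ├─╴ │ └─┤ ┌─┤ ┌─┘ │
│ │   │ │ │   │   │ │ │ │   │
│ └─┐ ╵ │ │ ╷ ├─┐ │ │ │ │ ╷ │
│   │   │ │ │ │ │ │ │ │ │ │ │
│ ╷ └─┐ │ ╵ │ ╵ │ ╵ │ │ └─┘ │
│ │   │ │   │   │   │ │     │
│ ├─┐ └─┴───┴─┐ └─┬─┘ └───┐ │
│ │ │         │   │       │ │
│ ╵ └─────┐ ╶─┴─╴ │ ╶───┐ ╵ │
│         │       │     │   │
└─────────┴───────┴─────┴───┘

Computing BFS distances from A to all cells:
Furthest cell: (8, 8)
Distance: 90 steps

Path from A to the furthest cell:

┌───────────┬───┬───────┬───┐
│A → → ↓    │   │       │   │
├─────╴ ┌─╴ ╵ ╷ └───┐ ╷ ╵ ╷ │
│↓ ← ← ↲│     │     │ │   │ │
│ ╶─────┴───┬─┴─┬─╴ ├─┴─┬─┘ │
│↳ → → → → ↓│↱ ↓│   │   │   │
│ ┌─────┐ ╷ ╵ ╷ └─┐ │ ╷ ╵ ╷ │
│ │↓ ← ↰│ │↳ ↑│↳ ↓│ │ │   │ │
│ │ ┌─╴ └─┴───┴─┐ │ ╵ ├───┤ │
│ │↓│  ↑ ← ← ← ↰│↓│   │   │ │
│ │ ├───┬─────╴ │ ├───┴─╴ │ │
│ │↓│↱ ↓│      ↑│↓│       │ │
│ │ │ ╷ └─────┐ ╵ │ ╷ ╶─┐ │ │
│ │↓│↑│↳ → → ↓│↑ ↲│ │   │ │ │
├─┘ │ ├─────┐ └─┬─┴─┴─┐ ├─┘ │
│↓ ↲│↑│     │↳ ↓│↓ ← ↰│ │   │
│ ╷ │ └───┐ └─┐ │ ┌─╴ │ ╵ ┌─┤
│↓│ │↑ ← ↰│   │↓│B│↱ ↑│   │ │
│ │ └─┬─┐ ├─╴ │ └─┤ ┌─┤ ┌─┘ │
│↓│   │ │↑│↓ ↰│↳ ↓│↑│ │ │   │
│ └─┐ ╵ │ │ ╷ ├─┐ │ │ │ │ ╷ │
│↳ ↓│   │↑│↓│↑│ │↓│↑│ │ │ │ │
│ ╷ └─┐ │ ╵ │ ╵ │ ╵ │ │ └─┘ │
│ │↳ ↓│ │↑ ↲│↑ ↰│↳ ↑│ │     │
│ ├─┐ └─┴───┴─┐ └─┬─┘ └───┐ │
│ │ │↳ → → ↓  │↑ ↰│       │ │
│ ╵ └─────┐ ╶─┴─╴ │ ╶───┐ ╵ │
│         │↳ → → ↑│     │   │
└─────────┴───────┴─────┴───┘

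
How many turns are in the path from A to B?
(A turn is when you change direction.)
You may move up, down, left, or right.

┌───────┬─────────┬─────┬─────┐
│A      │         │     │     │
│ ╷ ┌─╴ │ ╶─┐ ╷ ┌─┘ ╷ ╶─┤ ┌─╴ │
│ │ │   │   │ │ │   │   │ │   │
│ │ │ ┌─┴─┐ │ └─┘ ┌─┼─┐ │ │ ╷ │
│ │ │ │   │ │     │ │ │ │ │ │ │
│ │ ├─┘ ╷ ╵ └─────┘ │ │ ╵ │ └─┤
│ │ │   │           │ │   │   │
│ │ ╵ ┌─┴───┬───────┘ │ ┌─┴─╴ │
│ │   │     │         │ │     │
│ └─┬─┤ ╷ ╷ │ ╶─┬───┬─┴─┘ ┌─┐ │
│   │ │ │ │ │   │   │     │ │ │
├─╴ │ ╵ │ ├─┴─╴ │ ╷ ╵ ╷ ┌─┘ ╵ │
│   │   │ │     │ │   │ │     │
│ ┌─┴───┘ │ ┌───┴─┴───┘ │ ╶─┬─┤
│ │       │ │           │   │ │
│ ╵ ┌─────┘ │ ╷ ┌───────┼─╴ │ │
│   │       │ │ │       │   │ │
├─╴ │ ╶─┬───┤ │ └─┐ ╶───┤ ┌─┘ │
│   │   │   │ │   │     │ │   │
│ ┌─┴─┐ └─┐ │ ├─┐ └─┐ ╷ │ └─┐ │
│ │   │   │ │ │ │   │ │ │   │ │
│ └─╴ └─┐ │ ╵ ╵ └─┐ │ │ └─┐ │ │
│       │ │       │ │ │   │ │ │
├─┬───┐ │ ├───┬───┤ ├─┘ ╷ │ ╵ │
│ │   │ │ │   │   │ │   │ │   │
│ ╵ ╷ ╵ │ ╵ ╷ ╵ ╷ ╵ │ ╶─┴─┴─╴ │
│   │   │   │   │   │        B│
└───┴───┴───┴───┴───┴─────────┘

Directions: right, down, down, down, down, right, up, right, up, right, down, right, up, up, left, up, right, right, down, down, right, right, up, right, up, right, down, right, down, down, right, up, up, up, right, right, down, left, down, down, right, down, down, down, left, left, down, right, down, left, down, down, right, down, down, right, down
Number of turns: 39

Solution:

┌───────┬─────────┬─────┬─────┐
│A ↓    │↱ → ↓    │↱ ↓  │↱ → ↓│
│ ╷ ┌─╴ │ ╶─┐ ╷ ┌─┘ ╷ ╶─┤ ┌─╴ │
│ │↓│   │↑ ↰│↓│ │↱ ↑│↳ ↓│↑│↓ ↲│
│ │ │ ┌─┴─┐ │ └─┘ ┌─┼─┐ │ │ ╷ │
│ │↓│ │↱ ↓│↑│↳ → ↑│ │ │↓│↑│↓│ │
│ │ ├─┘ ╷ ╵ └─────┘ │ │ ╵ │ └─┤
│ │↓│↱ ↑│↳ ↑        │ │↳ ↑│↳ ↓│
│ │ ╵ ┌─┴───┬───────┘ │ ┌─┴─╴ │
│ │↳ ↑│     │         │ │    ↓│
│ └─┬─┤ ╷ ╷ │ ╶─┬───┬─┴─┘ ┌─┐ │
│   │ │ │ │ │   │   │     │ │↓│
├─╴ │ ╵ │ ├─┴─╴ │ ╷ ╵ ╷ ┌─┘ ╵ │
│   │   │ │     │ │   │ │↓ ← ↲│
│ ┌─┴───┘ │ ┌───┴─┴───┘ │ ╶─┬─┤
│ │       │ │           │↳ ↓│ │
│ ╵ ┌─────┘ │ ╷ ┌───────┼─╴ │ │
│   │       │ │ │       │↓ ↲│ │
├─╴ │ ╶─┬───┤ │ └─┐ ╶───┤ ┌─┘ │
│   │   │   │ │   │     │↓│   │
│ ┌─┴─┐ └─┐ │ ├─┐ └─┐ ╷ │ └─┐ │
│ │   │   │ │ │ │   │ │ │↳ ↓│ │
│ └─╴ └─┐ │ ╵ ╵ └─┐ │ │ └─┐ │ │
│       │ │       │ │ │   │↓│ │
├─┬───┐ │ ├───┬───┤ ├─┘ ╷ │ ╵ │
│ │   │ │ │   │   │ │   │ │↳ ↓│
│ ╵ ╷ ╵ │ ╵ ╷ ╵ ╷ ╵ │ ╶─┴─┴─╴ │
│   │   │   │   │   │        B│
└───┴───┴───┴───┴───┴─────────┘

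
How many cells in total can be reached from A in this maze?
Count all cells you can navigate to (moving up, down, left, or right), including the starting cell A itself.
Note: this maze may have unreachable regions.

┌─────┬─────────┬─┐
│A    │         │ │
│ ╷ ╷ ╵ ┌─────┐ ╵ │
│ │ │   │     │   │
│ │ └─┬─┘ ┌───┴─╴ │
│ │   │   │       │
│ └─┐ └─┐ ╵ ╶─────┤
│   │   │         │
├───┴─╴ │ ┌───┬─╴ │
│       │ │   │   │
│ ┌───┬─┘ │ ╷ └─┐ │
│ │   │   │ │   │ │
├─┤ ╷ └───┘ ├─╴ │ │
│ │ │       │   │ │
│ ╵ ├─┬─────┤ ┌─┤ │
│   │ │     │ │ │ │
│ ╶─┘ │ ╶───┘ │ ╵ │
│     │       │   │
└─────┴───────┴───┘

Using BFS/flood-fill to find all reachable cells from A:
Maze size: 9 × 9 = 81 total cells
29 cell(s) are walled off and cannot be reached from A.
Reachable cells: 52

Reachable region (· marks reachable cells):

┌─────┬─────────┬─┐
│A · ·│· · · · ·│·│
│ ╷ ╷ ╵ ┌─────┐ ╵ │
│·│·│· ·│· · ·│· ·│
│ │ └─┬─┘ ┌───┴─╴ │
│·│· ·│· ·│· · · ·│
│ └─┐ └─┐ ╵ ╶─────┤
│· ·│· ·│· · · · ·│
├───┴─╴ │ ┌───┬─╴ │
│· · · ·│·│   │· ·│
│ ┌───┬─┘ │ ╷ └─┐ │
│·│   │· ·│ │   │·│
├─┤ ╷ └───┘ ├─╴ │ │
│ │ │       │   │·│
│ ╵ ├─┬─────┤ ┌─┤ │
│   │ │     │ │·│·│
│ ╶─┘ │ ╶───┘ │ ╵ │
│     │       │· ·│
└─────┴───────┴───┘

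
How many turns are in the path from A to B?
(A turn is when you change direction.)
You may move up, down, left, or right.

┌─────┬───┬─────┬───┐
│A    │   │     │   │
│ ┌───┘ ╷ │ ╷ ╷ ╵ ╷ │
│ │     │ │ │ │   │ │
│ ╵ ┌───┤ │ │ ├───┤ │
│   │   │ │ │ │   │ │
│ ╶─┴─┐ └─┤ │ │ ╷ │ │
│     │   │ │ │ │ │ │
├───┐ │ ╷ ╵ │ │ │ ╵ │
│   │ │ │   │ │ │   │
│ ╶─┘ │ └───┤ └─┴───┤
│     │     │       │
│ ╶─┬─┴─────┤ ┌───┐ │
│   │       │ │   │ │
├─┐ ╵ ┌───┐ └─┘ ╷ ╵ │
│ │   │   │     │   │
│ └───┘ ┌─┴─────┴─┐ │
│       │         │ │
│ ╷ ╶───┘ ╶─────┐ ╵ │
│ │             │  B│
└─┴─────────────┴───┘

Directions: down, down, down, right, right, down, down, left, left, down, right, down, right, up, right, right, right, down, right, right, up, right, down, right, down, down
Number of turns: 16

Solution:

┌─────┬───┬─────┬───┐
│A    │   │     │   │
│ ┌───┘ ╷ │ ╷ ╷ ╵ ╷ │
│↓│     │ │ │ │   │ │
│ ╵ ┌───┤ │ │ ├───┤ │
│↓  │   │ │ │ │   │ │
│ ╶─┴─┐ └─┤ │ │ ╷ │ │
│↳ → ↓│   │ │ │ │ │ │
├───┐ │ ╷ ╵ │ │ │ ╵ │
│   │↓│ │   │ │ │   │
│ ╶─┘ │ └───┤ └─┴───┤
│↓ ← ↲│     │       │
│ ╶─┬─┴─────┤ ┌───┐ │
│↳ ↓│↱ → → ↓│ │↱ ↓│ │
├─┐ ╵ ┌───┐ └─┘ ╷ ╵ │
│ │↳ ↑│   │↳ → ↑│↳ ↓│
│ └───┘ ┌─┴─────┴─┐ │
│       │         │↓│
│ ╷ ╶───┘ ╶─────┐ ╵ │
│ │             │  B│
└─┴─────────────┴───┘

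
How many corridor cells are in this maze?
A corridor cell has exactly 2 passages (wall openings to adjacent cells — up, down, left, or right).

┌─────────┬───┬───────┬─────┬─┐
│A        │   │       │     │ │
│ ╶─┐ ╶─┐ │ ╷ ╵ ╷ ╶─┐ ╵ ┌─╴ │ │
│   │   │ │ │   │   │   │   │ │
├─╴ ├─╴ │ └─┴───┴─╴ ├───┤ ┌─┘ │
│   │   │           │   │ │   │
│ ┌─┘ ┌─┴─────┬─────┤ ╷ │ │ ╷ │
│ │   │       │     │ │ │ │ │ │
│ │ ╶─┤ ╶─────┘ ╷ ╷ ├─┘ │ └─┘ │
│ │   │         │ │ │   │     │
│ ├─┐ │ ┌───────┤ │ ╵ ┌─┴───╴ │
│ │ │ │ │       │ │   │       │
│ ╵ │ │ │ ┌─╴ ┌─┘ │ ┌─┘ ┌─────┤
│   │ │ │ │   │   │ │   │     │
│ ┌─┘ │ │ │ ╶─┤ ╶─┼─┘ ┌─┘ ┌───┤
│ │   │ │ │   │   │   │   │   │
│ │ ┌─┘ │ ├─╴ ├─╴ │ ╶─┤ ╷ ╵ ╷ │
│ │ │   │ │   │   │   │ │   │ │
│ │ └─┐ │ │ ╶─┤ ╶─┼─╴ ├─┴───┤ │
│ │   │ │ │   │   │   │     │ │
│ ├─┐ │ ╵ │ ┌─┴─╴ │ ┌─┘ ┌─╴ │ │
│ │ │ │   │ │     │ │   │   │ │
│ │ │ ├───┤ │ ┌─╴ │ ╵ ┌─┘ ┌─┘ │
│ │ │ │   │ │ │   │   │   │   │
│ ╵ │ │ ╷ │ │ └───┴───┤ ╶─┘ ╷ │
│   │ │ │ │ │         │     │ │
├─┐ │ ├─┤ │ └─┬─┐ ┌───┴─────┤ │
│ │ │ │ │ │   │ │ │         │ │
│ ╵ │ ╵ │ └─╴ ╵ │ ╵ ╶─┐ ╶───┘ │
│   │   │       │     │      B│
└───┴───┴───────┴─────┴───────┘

Counting cells with exactly 2 passages:
Total corridor cells: 185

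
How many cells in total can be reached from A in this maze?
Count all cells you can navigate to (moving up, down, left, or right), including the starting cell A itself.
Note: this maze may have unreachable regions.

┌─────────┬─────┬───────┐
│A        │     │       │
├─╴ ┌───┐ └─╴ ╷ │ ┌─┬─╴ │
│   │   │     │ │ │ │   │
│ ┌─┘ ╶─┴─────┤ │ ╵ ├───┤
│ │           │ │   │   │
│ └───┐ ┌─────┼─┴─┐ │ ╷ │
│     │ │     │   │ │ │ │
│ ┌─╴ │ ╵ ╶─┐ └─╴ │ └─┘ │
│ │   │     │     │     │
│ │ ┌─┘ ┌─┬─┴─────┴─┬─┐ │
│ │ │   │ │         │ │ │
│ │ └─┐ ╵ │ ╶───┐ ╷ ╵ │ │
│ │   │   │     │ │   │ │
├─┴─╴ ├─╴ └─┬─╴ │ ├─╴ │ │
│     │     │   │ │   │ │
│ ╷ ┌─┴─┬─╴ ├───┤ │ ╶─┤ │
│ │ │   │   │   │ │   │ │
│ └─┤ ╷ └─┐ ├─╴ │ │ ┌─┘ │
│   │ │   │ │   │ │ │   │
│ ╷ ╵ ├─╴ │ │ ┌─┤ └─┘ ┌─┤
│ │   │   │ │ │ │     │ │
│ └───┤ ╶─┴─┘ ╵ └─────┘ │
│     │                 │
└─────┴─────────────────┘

Using BFS/flood-fill to find all reachable cells from A:
Maze size: 12 × 12 = 144 total cells
81 cell(s) are walled off and cannot be reached from A.
Reachable cells: 63

Reachable region (· marks reachable cells):

┌─────────┬─────┬───────┐
│A · · · ·│· · ·│       │
├─╴ ┌───┐ └─╴ ╷ │ ┌─┬─╴ │
│· ·│   │· · ·│·│ │ │   │
│ ┌─┘ ╶─┴─────┤ │ ╵ ├───┤
│·│           │·│   │   │
│ └───┐ ┌─────┼─┴─┐ │ ╷ │
│· · ·│ │     │   │ │ │ │
│ ┌─╴ │ ╵ ╶─┐ └─╴ │ └─┘ │
│·│· ·│     │     │     │
│ │ ┌─┘ ┌─┬─┴─────┴─┬─┐ │
│·│·│   │ │         │ │ │
│ │ └─┐ ╵ │ ╶───┐ ╷ ╵ │ │
│·│· ·│   │     │ │   │ │
├─┴─╴ ├─╴ └─┬─╴ │ ├─╴ │ │
│· · ·│     │   │ │   │ │
│ ╷ ┌─┴─┬─╴ ├───┤ │ ╶─┤ │
│·│·│· ·│   │· ·│ │   │ │
│ └─┤ ╷ └─┐ ├─╴ │ │ ┌─┘ │
│· ·│·│· ·│ │· ·│ │ │   │
│ ╷ ╵ ├─╴ │ │ ┌─┤ └─┘ ┌─┤
│·│· ·│· ·│ │·│·│     │·│
│ └───┤ ╶─┴─┘ ╵ └─────┘ │
│· · ·│· · · · · · · · ·│
└─────┴─────────────────┘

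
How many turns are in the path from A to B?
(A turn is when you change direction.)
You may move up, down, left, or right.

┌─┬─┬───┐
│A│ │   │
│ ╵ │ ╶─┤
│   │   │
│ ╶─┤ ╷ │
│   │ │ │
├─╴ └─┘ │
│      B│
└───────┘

Directions: down, down, right, down, right, right
Number of turns: 3

Solution:

┌─┬─┬───┐
│A│ │   │
│ ╵ │ ╶─┤
│↓  │   │
│ ╶─┤ ╷ │
│↳ ↓│ │ │
├─╴ └─┘ │
│  ↳ → B│
└───────┘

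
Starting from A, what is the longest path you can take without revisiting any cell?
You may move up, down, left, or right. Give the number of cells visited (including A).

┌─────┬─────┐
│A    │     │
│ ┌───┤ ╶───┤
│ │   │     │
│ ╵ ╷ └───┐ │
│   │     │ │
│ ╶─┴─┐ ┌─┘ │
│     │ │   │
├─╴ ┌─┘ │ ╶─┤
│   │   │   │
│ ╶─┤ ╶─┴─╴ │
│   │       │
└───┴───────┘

Finding longest simple path using DFS:
Start: (0, 0)
Longest path visits 26 cells
Path: A → down → down → right → up → right → down → right → down → down → left → down → right → right → right → up → left → up → right → up → up → left → left → up → right → right

Solution:

┌─────┬─────┐
│A    │↱ → B│
│ ┌───┤ ╶───┤
│↓│↱ ↓│↑ ← ↰│
│ ╵ ╷ └───┐ │
│↳ ↑│↳ ↓  │↑│
│ ╶─┴─┐ ┌─┘ │
│     │↓│↱ ↑│
├─╴ ┌─┘ │ ╶─┤
│   │↓ ↲│↑ ↰│
│ ╶─┤ ╶─┴─╴ │
│   │↳ → → ↑│
└───┴───────┘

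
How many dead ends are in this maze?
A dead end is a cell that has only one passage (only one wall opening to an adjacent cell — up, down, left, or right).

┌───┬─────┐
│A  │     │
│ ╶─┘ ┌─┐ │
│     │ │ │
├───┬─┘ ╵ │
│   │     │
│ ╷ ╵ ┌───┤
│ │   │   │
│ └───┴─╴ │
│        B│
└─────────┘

Checking each cell for number of passages:

Dead ends found at positions:
  (0, 1)
  (1, 3)
  (3, 3)
Total dead ends: 3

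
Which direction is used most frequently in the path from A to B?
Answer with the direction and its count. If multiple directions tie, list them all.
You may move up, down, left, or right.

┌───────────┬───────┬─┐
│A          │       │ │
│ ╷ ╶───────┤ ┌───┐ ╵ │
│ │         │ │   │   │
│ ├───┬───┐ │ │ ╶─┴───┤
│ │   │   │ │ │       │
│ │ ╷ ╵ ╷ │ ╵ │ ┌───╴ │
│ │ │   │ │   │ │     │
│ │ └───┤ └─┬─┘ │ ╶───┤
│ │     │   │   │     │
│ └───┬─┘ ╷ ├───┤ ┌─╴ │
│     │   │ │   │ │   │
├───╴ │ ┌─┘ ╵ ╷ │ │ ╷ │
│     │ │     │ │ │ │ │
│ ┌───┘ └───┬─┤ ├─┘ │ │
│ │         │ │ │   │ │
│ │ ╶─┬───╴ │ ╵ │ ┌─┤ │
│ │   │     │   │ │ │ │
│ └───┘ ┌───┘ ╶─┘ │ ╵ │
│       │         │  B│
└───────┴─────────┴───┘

Directions: down, down, down, down, down, right, right, down, left, left, down, down, down, right, right, right, up, right, right, up, left, left, up, up, right, up, right, down, down, right, up, right, down, down, down, left, down, right, right, up, up, right, up, up, right, down, down, down, down
Counts: {'down': 19, 'right': 15, 'left': 5, 'up': 10}
Most common: down (19 times)

Solution:

┌───────────┬───────┬─┐
│A          │       │ │
│ ╷ ╶───────┤ ┌───┐ ╵ │
│↓│         │ │   │   │
│ ├───┬───┐ │ │ ╶─┴───┤
│↓│   │   │ │ │       │
│ │ ╷ ╵ ╷ │ ╵ │ ┌───╴ │
│↓│ │   │ │   │ │     │
│ │ └───┤ └─┬─┘ │ ╶───┤
│↓│     │↱ ↓│   │     │
│ └───┬─┘ ╷ ├───┤ ┌─╴ │
│↳ → ↓│↱ ↑│↓│↱ ↓│ │↱ ↓│
├───╴ │ ┌─┘ ╵ ╷ │ │ ╷ │
│↓ ← ↲│↑│  ↳ ↑│↓│ │↑│↓│
│ ┌───┘ └───┬─┤ ├─┘ │ │
│↓│    ↑ ← ↰│ │↓│↱ ↑│↓│
│ │ ╶─┬───╴ │ ╵ │ ┌─┤ │
│↓│   │↱ → ↑│↓ ↲│↑│ │↓│
│ └───┘ ┌───┘ ╶─┘ │ ╵ │
│↳ → → ↑│    ↳ → ↑│  B│
└───────┴─────────┴───┘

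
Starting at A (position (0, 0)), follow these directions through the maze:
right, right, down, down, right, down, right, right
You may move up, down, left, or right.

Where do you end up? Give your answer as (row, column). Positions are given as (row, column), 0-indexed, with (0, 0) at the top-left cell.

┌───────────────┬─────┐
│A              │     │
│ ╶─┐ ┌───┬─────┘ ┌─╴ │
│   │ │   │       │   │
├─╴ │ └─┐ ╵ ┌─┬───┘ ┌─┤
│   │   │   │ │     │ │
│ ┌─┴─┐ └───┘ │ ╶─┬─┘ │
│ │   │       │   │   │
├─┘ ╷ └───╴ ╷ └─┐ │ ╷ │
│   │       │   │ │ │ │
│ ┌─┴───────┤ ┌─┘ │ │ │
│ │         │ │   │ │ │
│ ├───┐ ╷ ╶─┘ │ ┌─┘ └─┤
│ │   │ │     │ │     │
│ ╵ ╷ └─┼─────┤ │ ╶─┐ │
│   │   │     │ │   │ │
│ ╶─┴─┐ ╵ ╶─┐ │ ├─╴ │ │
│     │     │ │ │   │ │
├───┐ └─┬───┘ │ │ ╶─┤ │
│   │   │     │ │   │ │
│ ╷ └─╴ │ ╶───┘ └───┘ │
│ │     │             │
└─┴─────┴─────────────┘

Following directions step by step:
Start: (0, 0)
  right: (0, 0) → (0, 1)
  right: (0, 1) → (0, 2)
  down: (0, 2) → (1, 2)
  down: (1, 2) → (2, 2)
  right: (2, 2) → (2, 3)
  down: (2, 3) → (3, 3)
  right: (3, 3) → (3, 4)
  right: (3, 4) → (3, 5)
Final position: (3, 5)

Path taken:

┌───────────────┬─────┐
│A → ↓          │     │
│ ╶─┐ ┌───┬─────┘ ┌─╴ │
│   │↓│   │       │   │
├─╴ │ └─┐ ╵ ┌─┬───┘ ┌─┤
│   │↳ ↓│   │ │     │ │
│ ┌─┴─┐ └───┘ │ ╶─┬─┘ │
│ │   │↳ → B  │   │   │
├─┘ ╷ └───╴ ╷ └─┐ │ ╷ │
│   │       │   │ │ │ │
│ ┌─┴───────┤ ┌─┘ │ │ │
│ │         │ │   │ │ │
│ ├───┐ ╷ ╶─┘ │ ┌─┘ └─┤
│ │   │ │     │ │     │
│ ╵ ╷ └─┼─────┤ │ ╶─┐ │
│   │   │     │ │   │ │
│ ╶─┴─┐ ╵ ╶─┐ │ ├─╴ │ │
│     │     │ │ │   │ │
├───┐ └─┬───┘ │ │ ╶─┤ │
│   │   │     │ │   │ │
│ ╷ └─╴ │ ╶───┘ └───┘ │
│ │     │             │
└─┴─────┴─────────────┘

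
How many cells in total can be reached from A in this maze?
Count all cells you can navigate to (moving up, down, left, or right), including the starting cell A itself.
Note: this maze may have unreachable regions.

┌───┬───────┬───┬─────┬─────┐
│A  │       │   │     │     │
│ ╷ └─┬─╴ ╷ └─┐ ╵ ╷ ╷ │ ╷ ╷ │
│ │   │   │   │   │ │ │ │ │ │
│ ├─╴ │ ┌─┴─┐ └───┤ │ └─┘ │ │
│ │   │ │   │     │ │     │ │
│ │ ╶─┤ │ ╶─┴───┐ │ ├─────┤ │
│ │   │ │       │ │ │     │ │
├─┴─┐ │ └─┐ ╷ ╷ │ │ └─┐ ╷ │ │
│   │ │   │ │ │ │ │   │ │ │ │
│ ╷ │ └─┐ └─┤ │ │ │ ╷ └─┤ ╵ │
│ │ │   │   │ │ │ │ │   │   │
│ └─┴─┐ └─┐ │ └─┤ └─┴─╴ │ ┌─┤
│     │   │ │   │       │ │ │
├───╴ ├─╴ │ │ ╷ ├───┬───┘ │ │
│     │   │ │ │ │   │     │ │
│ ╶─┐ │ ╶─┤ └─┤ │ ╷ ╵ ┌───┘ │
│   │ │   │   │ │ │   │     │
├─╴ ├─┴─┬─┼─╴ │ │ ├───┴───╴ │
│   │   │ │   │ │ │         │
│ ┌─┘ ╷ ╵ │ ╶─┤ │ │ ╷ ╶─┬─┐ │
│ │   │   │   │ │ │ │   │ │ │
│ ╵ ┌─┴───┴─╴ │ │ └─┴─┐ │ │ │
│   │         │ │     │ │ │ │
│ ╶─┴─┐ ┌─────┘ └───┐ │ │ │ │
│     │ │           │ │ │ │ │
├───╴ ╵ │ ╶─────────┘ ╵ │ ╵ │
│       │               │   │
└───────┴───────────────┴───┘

Using BFS/flood-fill to find all reachable cells from A:
Maze size: 14 × 14 = 196 total cells
176 cell(s) are walled off and cannot be reached from A.
Reachable cells: 20

Reachable region (· marks reachable cells):

┌───┬───────┬───┬─────┬─────┐
│A ·│       │   │     │     │
│ ╷ └─┬─╴ ╷ └─┐ ╵ ╷ ╷ │ ╷ ╷ │
│·│· ·│   │   │   │ │ │ │ │ │
│ ├─╴ │ ┌─┴─┐ └───┤ │ └─┘ │ │
│·│· ·│ │   │     │ │     │ │
│ │ ╶─┤ │ ╶─┴───┐ │ ├─────┤ │
│·│· ·│ │       │ │ │     │ │
├─┴─┐ │ └─┐ ╷ ╷ │ │ └─┐ ╷ │ │
│   │·│   │ │ │ │ │   │ │ │ │
│ ╷ │ └─┐ └─┤ │ │ │ ╷ └─┤ ╵ │
│ │ │· ·│   │ │ │ │ │   │   │
│ └─┴─┐ └─┐ │ └─┤ └─┴─╴ │ ┌─┤
│     │· ·│ │   │       │ │ │
├───╴ ├─╴ │ │ ╷ ├───┬───┘ │ │
│     │· ·│ │ │ │   │     │ │
│ ╶─┐ │ ╶─┤ └─┤ │ ╷ ╵ ┌───┘ │
│   │ │· ·│   │ │ │   │     │
├─╴ ├─┴─┬─┼─╴ │ │ ├───┴───╴ │
│   │   │ │   │ │ │         │
│ ┌─┘ ╷ ╵ │ ╶─┤ │ │ ╷ ╶─┬─┐ │
│ │   │   │   │ │ │ │   │ │ │
│ ╵ ┌─┴───┴─╴ │ │ └─┴─┐ │ │ │
│   │         │ │     │ │ │ │
│ ╶─┴─┐ ┌─────┘ └───┐ │ │ │ │
│     │ │           │ │ │ │ │
├───╴ ╵ │ ╶─────────┘ ╵ │ ╵ │
│       │               │   │
└───────┴───────────────┴───┘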